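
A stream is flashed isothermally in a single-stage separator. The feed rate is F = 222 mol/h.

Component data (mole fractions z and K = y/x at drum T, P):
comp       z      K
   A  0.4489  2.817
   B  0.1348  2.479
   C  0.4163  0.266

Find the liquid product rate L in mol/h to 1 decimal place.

Newton iteration, ψ⁰ = 0.38:
  ψ = 0.3800: g = 0.18638, g' = -1.0708 → ψ = 0.5541
  ψ = 0.5541: g = 0.00104, g' = -1.0942 → ψ = 0.5550
Converged at ψ = 0.5550.
Then V = ψ·F = 0.5550·222 = 123.2 mol/h and L = F − V = 98.8 mol/h.

L = 98.8 mol/h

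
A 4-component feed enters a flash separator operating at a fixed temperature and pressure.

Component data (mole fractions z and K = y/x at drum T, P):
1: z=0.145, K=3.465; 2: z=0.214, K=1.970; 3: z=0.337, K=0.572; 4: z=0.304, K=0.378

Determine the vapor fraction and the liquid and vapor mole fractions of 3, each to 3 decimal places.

ψ = 0.254, x_3 = 0.378, y_3 = 0.216

Rachford–Rice: g(ψ) = Σ zᵢ(Kᵢ−1)/(1+ψ(Kᵢ−1)) = 0.
Check two-phase: ΣzᵢKᵢ = 1.232 > 1 and Σzᵢ/Kᵢ = 1.544 > 1, so g(0) = 0.232 > 0 and g(1) = -0.544 < 0.
Newton iteration, ψ⁰ = 0.53:
  ψ = 0.530: g = -0.1766, g' = -0.618 → ψ = 0.245
  ψ = 0.245: g = 0.0067, g' = -0.715 → ψ = 0.254
Converged at ψ = 0.254.
Compositions from xᵢ = zᵢ/(1+ψ(Kᵢ−1)), yᵢ = Kᵢxᵢ:
  1: x = 0.089, y = 0.309
  2: x = 0.172, y = 0.338
  3: x = 0.378, y = 0.216
  4: x = 0.361, y = 0.136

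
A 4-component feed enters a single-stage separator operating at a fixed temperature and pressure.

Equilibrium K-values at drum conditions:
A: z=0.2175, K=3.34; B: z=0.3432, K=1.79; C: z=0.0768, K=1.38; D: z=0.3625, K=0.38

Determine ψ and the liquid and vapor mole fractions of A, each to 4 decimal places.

Let ψ = V/F and solve Σ zᵢ(Kᵢ−1)/(1+ψ(Kᵢ−1)) = 0.
g(0) = ΣzᵢKᵢ − 1 = 0.5845 and g(1) = 1 − Σzᵢ/Kᵢ = -0.2665, so a root lies in (0, 1).
Newton–Raphson from ψ = 0.5:
  ψ = 0.5000: g = 0.12770, g' = -0.6635 → ψ = 0.6925
  ψ = 0.6925: g = -0.00124, g' = -0.6978 → ψ = 0.6907
Converged at ψ = 0.6907.
Compositions from xᵢ = zᵢ/(1+ψ(Kᵢ−1)), yᵢ = Kᵢxᵢ:
  A: x = 0.0831, y = 0.2777
  B: x = 0.2220, y = 0.3975
  C: x = 0.0608, y = 0.0840
  D: x = 0.6340, y = 0.2409

ψ = 0.6907, x_A = 0.0831, y_A = 0.2777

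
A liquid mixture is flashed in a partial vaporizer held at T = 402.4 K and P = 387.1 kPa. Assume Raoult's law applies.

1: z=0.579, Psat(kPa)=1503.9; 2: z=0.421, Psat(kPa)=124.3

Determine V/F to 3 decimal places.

Raoult's law: Kᵢ = Pᵢˢᵃᵗ/P = Pᵢˢᵃᵗ/387.1.
  K_1 = 1503.9/387.1 = 3.88504, K_2 = 124.3/387.1 = 0.32111
Material balance + equilibrium reduce to Σ zᵢ(Kᵢ−1)/(1+V/F(Kᵢ−1)) = 0.
g(0) = ΣzᵢKᵢ − 1 = 1.385 and g(1) = 1 − Σzᵢ/Kᵢ = -0.460, so a root lies in (0, 1).
Binary case is linear: z₁(K₁−1)(1+V/F(K₂−1)) + z₂(K₂−1)(1+V/F(K₁−1)) = 0
⇒ V/F = [z₁(K₁−1)+z₂(K₂−1)] / [−(K₁−1)(K₂−1)] = 1.3846/1.9586 = 0.707

V/F = 0.707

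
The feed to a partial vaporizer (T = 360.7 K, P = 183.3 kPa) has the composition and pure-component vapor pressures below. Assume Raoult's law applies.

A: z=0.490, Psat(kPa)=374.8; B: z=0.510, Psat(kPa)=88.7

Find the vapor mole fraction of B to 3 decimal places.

y_B = 0.324

Raoult's law: Kᵢ = Pᵢˢᵃᵗ/P = Pᵢˢᵃᵗ/183.3.
  K_A = 374.8/183.3 = 2.04474, K_B = 88.7/183.3 = 0.48391
Binary case is linear: z₁(K₁−1)(1+ψ(K₂−1)) + z₂(K₂−1)(1+ψ(K₁−1)) = 0
⇒ ψ = [z₁(K₁−1)+z₂(K₂−1)] / [−(K₁−1)(K₂−1)] = 0.2487/0.5392 = 0.461
Compositions from xᵢ = zᵢ/(1+ψ(Kᵢ−1)), yᵢ = Kᵢxᵢ:
  A: x = 0.331, y = 0.676
  B: x = 0.669, y = 0.324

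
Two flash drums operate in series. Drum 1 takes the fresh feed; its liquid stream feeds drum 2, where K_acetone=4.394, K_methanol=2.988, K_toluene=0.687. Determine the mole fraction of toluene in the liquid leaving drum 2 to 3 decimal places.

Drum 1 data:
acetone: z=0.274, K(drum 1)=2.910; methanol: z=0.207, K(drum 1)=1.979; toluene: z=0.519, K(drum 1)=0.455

x_toluene (drum 2) = 0.892

Drum 1:
Material balance + equilibrium reduce to Σ zᵢ(Kᵢ−1)/(1+ψ₁(Kᵢ−1)) = 0.
g(0) = ΣzᵢKᵢ − 1 = 0.443 and g(1) = 1 − Σzᵢ/Kᵢ = -0.339, so a root lies in (0, 1).
Newton–Raphson from ψ₁ = 0.5:
  ψ₁ = 0.500: g = 0.0149, g' = -0.642 → ψ₁ = 0.523
Converged at ψ₁ = 0.523.
Drum-1 compositions:
  acetone: x = 0.137, y = 0.399
  methanol: x = 0.137, y = 0.271
  toluene: x = 0.726, y = 0.330
Drum-2 feed = drum-1 liquid: z₂ = (0.1370, 0.1369, 0.7261).
Drum 2:
Let ψ₂ = V/F and solve Σ zᵢ(Kᵢ−1)/(1+ψ₂(Kᵢ−1)) = 0.
Feasibility: ΣzᵢKᵢ = 1.510, Σzᵢ/Kᵢ = 1.134 — both > 1, two phases present.
Newton–Raphson from ψ₂ = 0.5:
  ψ₂ = 0.500: g = 0.0395, g' = -0.453 → ψ₂ = 0.587
  ψ₂ = 0.587: g = 0.0025, g' = -0.398 → ψ₂ = 0.593
Converged at ψ₂ = 0.593.
  acetone: x = 0.045, y = 0.200
  methanol: x = 0.063, y = 0.188
  toluene: x = 0.892, y = 0.613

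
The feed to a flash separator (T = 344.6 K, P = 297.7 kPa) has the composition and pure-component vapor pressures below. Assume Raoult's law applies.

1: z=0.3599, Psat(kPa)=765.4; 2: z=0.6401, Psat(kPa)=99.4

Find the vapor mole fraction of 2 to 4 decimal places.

Raoult's law: Kᵢ = Pᵢˢᵃᵗ/P = Pᵢˢᵃᵗ/297.7.
  K_1 = 765.4/297.7 = 2.571045, K_2 = 99.4/297.7 = 0.333893
Binary case is linear: z₁(K₁−1)(1+β(K₂−1)) + z₂(K₂−1)(1+β(K₁−1)) = 0
⇒ β = [z₁(K₁−1)+z₂(K₂−1)] / [−(K₁−1)(K₂−1)] = 0.13904/1.04648 = 0.1329
Compositions from xᵢ = zᵢ/(1+β(Kᵢ−1)), yᵢ = Kᵢxᵢ:
  1: x = 0.2977, y = 0.7655
  2: x = 0.7023, y = 0.2345

y_2 = 0.2345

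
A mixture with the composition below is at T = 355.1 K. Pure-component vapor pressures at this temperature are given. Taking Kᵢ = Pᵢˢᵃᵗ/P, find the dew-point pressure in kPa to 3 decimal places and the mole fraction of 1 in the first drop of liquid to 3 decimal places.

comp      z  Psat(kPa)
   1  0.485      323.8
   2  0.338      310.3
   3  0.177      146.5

At the dew point ψ → 1, so Σzᵢ/Kᵢ = 1 with Kᵢ = Pᵢˢᵃᵗ/P ⇒ 1/P = Σzᵢ/Pᵢˢᵃᵗ.
1/P = 0.485/323.8 + 0.338/310.3 + 0.177/146.5 = 0.003795 ⇒ P = 263.484 kPa
xᵢ = zᵢP/Pᵢˢᵃᵗ ⇒ x_1 = 0.485·263.484/323.8 = 0.395

Pdew = 263.484 kPa, x_1 = 0.395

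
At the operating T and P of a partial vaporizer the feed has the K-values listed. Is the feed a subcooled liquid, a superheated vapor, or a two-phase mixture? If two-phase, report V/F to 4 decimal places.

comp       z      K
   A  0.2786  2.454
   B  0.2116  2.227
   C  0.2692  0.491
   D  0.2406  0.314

ΣzᵢKᵢ = 1.3626; Σzᵢ/Kᵢ = 1.5231.
Both exceed 1, so a two-phase solution exists.
Iterate (Newton) starting at ψ = 0.5:
  ψ = 0.5000: g = -0.03955, g' = -0.7076 → ψ = 0.4441
  ψ = 0.4441: g = -0.00022, g' = -0.7016 → ψ = 0.4438
Converged at ψ = 0.4438.

two-phase, V/F = 0.4438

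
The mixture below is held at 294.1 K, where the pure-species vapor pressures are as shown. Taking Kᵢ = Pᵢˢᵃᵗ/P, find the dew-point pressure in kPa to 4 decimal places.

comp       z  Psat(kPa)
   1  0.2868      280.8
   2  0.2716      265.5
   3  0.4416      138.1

Pdew = 190.7659 kPa

At the dew point ψ → 1, so Σzᵢ/Kᵢ = 1 with Kᵢ = Pᵢˢᵃᵗ/P ⇒ 1/P = Σzᵢ/Pᵢˢᵃᵗ.
1/P = 0.2868/280.8 + 0.2716/265.5 + 0.4416/138.1 = 0.0052420 ⇒ P = 190.7659 kPa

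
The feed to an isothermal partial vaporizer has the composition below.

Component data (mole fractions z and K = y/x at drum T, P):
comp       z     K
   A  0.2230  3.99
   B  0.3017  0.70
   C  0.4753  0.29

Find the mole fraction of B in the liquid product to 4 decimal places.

Newton iteration, V/F⁰ = 0.5:
  V/F = 0.5000: g = -0.36244, g' = -0.9338 → V/F = 0.1119
  V/F = 0.1119: g = 0.03943, g' = -1.4314 → V/F = 0.1394
  V/F = 0.1394: g = 0.00162, g' = -1.3179 → V/F = 0.1406
Converged at V/F = 0.1406.
Compositions from xᵢ = zᵢ/(1+V/F(Kᵢ−1)), yᵢ = Kᵢxᵢ:
  A: x = 0.1570, y = 0.6264
  B: x = 0.3150, y = 0.2205
  C: x = 0.5280, y = 0.1531

x_B = 0.3150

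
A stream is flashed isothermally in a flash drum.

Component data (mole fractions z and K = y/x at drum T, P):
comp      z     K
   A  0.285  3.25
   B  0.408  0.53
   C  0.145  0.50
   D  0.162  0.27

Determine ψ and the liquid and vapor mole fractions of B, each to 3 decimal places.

Let ψ = V/F and solve Σ zᵢ(Kᵢ−1)/(1+ψ(Kᵢ−1)) = 0.
Feasibility: ΣzᵢKᵢ = 1.259, Σzᵢ/Kᵢ = 1.748 — both > 1, two phases present.
Newton iteration, ψ⁰ = 0.58:
  ψ = 0.580: g = -0.2926, g' = -0.773 → ψ = 0.202
  ψ = 0.202: g = 0.0100, g' = -0.956 → ψ = 0.212
Converged at ψ = 0.212.
Compositions from xᵢ = zᵢ/(1+ψ(Kᵢ−1)), yᵢ = Kᵢxᵢ:
  A: x = 0.193, y = 0.627
  B: x = 0.453, y = 0.240
  C: x = 0.162, y = 0.081
  D: x = 0.192, y = 0.052

ψ = 0.212, x_B = 0.453, y_B = 0.240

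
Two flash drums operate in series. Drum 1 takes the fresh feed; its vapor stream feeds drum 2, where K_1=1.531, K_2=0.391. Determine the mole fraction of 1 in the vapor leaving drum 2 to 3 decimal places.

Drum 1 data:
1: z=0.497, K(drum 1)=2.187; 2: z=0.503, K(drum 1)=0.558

y_1 (drum 2) = 0.818

Drum 1:
Rachford–Rice: g(ψ₁) = Σ zᵢ(Kᵢ−1)/(1+ψ₁(Kᵢ−1)) = 0.
Feasibility: ΣzᵢKᵢ = 1.368, Σzᵢ/Kᵢ = 1.129 — both > 1, two phases present.
Binary case is linear: z₁(K₁−1)(1+ψ₁(K₂−1)) + z₂(K₂−1)(1+ψ₁(K₁−1)) = 0
⇒ ψ₁ = [z₁(K₁−1)+z₂(K₂−1)] / [−(K₁−1)(K₂−1)] = 0.3676/0.5247 = 0.701
Drum-1 compositions:
  1: x = 0.271, y = 0.593
  2: x = 0.729, y = 0.407
Drum-2 feed = drum-1 vapor: z₂ = (0.5934, 0.4066).
Drum 2:
Rachford–Rice: g(ψ₂) = Σ zᵢ(Kᵢ−1)/(1+ψ₂(Kᵢ−1)) = 0.
Check two-phase: ΣzᵢKᵢ = 1.067 > 1 and Σzᵢ/Kᵢ = 1.427 > 1, so g(0) = 0.067 > 0 and g(1) = -0.427 < 0.
Newton iteration, ψ₂⁰ = 0.5:
  ψ₂ = 0.500: g = -0.1070, g' = -0.416 → ψ₂ = 0.243
  ψ₂ = 0.243: g = -0.0115, g' = -0.339 → ψ₂ = 0.209
Converged at ψ₂ = 0.209.
  1: x = 0.534, y = 0.818
  2: x = 0.466, y = 0.182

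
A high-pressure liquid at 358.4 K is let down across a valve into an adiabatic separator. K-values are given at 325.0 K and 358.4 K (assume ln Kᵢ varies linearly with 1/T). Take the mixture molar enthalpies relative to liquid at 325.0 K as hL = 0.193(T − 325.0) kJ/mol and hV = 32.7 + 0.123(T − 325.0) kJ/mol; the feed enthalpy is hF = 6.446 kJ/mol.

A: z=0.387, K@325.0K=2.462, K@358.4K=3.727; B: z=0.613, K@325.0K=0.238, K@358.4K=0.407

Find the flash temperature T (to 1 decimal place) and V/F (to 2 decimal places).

T = 331.3 K, V/F = 0.16

Adiabatic flash: solve Rachford–Rice at each trial T, then check hF = ψ·hV(T) + (1−ψ)·hL(T).
  T = 325.0 K: K = (2.462, 0.238), RR gives ψ = 0.089, H_out = 2.897 kJ/mol
  T = 358.4 K: K = (3.727, 0.407), RR gives ψ = 0.428, H_out = 19.436 kJ/mol
  T = 341.7 K: K = (3.060, 0.315), RR gives ψ = 0.268, H_out = 11.663 kJ/mol
  T = 333.4 K: K = (2.754, 0.275), RR gives ψ = 0.184, H_out = 7.544 kJ/mol
  T = 329.2 K: K = (2.606, 0.256), RR gives ψ = 0.139, H_out = 5.299 kJ/mol
  T = 331.3 K: K = (2.679, 0.266), RR gives ψ = 0.162, H_out = 6.439 kJ/mol
Linear interpolation between T = 331.3 (H_out = 6.439) and T = 333.4 (H_out = 7.544) on hF = 6.446 gives T ≈ 331.3 K, at which ψ = 0.16.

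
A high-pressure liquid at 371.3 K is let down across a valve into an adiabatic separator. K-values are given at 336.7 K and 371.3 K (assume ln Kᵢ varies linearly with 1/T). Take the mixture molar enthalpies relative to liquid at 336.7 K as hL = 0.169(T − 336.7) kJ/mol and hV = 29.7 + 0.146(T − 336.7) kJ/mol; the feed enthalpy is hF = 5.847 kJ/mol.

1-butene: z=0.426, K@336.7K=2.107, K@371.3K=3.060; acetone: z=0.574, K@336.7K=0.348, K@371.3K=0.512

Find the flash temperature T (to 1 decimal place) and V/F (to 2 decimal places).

Adiabatic flash: solve Rachford–Rice at each trial T, then check hF = ψ·hV(T) + (1−ψ)·hL(T).
  T = 336.7 K: K = (2.107, 0.348), RR gives ψ = 0.135, H_out = 4.005 kJ/mol
  T = 371.3 K: K = (3.060, 0.512), RR gives ψ = 0.594, H_out = 23.025 kJ/mol
  T = 354.0 K: K = (2.562, 0.426), RR gives ψ = 0.375, H_out = 13.910 kJ/mol
  T = 345.4 K: K = (2.331, 0.386), RR gives ψ = 0.263, H_out = 9.221 kJ/mol
  T = 341.0 K: K = (2.216, 0.367), RR gives ψ = 0.201, H_out = 6.666 kJ/mol
  T = 338.9 K: K = (2.162, 0.357), RR gives ψ = 0.169, H_out = 5.390 kJ/mol
  T = 339.9 K: K = (2.188, 0.362), RR gives ψ = 0.184, H_out = 6.003 kJ/mol
Linear interpolation between T = 338.9 (H_out = 5.390) and T = 339.9 (H_out = 6.003) on hF = 5.847 gives T ≈ 339.6 K, at which ψ = 0.18.

T = 339.6 K, V/F = 0.18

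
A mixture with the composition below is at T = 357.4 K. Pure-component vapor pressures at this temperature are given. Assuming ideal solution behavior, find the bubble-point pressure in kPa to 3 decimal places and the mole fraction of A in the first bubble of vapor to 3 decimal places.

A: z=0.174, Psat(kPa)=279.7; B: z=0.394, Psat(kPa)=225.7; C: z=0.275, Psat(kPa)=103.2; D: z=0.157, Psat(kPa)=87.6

At the bubble point ψ → 0, so ΣzᵢKᵢ = 1 with Kᵢ = Pᵢˢᵃᵗ/P ⇒ P = ΣzᵢPᵢˢᵃᵗ.
P = 0.174·279.7 + 0.394·225.7 + 0.275·103.2 + 0.157·87.6 = 179.727 kPa
yᵢ = zᵢPᵢˢᵃᵗ/P ⇒ y_A = 0.174·279.7/179.727 = 0.271

Pbub = 179.727 kPa, y_A = 0.271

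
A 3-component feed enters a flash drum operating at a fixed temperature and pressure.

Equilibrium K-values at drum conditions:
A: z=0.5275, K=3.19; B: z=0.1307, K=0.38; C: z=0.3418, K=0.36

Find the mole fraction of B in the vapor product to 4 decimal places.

Material balance + equilibrium reduce to Σ zᵢ(Kᵢ−1)/(1+ψ(Kᵢ−1)) = 0.
Check two-phase: ΣzᵢKᵢ = 1.8554 > 1 and Σzᵢ/Kᵢ = 1.4588 > 1, so g(0) = 0.8554 > 0 and g(1) = -0.4588 < 0.
Iterate (Newton) starting at ψ = 0.5:
  ψ = 0.5000: g = 0.11229, g' = -0.9847 → ψ = 0.6140
  ψ = 0.6140: g = 0.00148, g' = -0.9711 → ψ = 0.6155
Converged at ψ = 0.6155.
Compositions from xᵢ = zᵢ/(1+ψ(Kᵢ−1)), yᵢ = Kᵢxᵢ:
  A: x = 0.2247, y = 0.7166
  B: x = 0.2114, y = 0.0803
  C: x = 0.5640, y = 0.2030

y_B = 0.0803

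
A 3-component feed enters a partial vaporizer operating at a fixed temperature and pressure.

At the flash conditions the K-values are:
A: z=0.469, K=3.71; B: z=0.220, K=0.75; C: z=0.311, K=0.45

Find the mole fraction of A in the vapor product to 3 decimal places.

Rachford–Rice: g(β) = Σ zᵢ(Kᵢ−1)/(1+β(Kᵢ−1)) = 0.
Check two-phase: ΣzᵢKᵢ = 2.045 > 1 and Σzᵢ/Kᵢ = 1.111 > 1, so g(0) = 1.045 > 0 and g(1) = -0.111 < 0.
Newton–Raphson from β = 0.5:
  β = 0.500: g = 0.2409, g' = -0.818 → β = 0.795
  β = 0.795: g = 0.0306, g' = -0.665 → β = 0.841
Converged at β = 0.841.
Compositions from xᵢ = zᵢ/(1+β(Kᵢ−1)), yᵢ = Kᵢxᵢ:
  A: x = 0.143, y = 0.531
  B: x = 0.279, y = 0.209
  C: x = 0.578, y = 0.260

y_A = 0.531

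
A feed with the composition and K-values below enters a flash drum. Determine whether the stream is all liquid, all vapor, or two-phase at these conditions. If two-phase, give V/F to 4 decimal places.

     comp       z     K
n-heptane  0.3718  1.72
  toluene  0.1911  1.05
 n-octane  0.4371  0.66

two-phase, V/F = 0.6548

ΣzᵢKᵢ = 1.1286; Σzᵢ/Kᵢ = 1.0604.
Both exceed 1, so a two-phase solution exists.
Rachford–Rice: g(ψ) = Σ zᵢ(Kᵢ−1)/(1+ψ(Kᵢ−1)) = 0.
Newton–Raphson from ψ = 0.5:
  ψ = 0.5000: g = 0.02710, g' = -0.1780 → ψ = 0.6523
  ψ = 0.6523: g = 0.00044, g' = -0.1731 → ψ = 0.6548
Converged at ψ = 0.6548.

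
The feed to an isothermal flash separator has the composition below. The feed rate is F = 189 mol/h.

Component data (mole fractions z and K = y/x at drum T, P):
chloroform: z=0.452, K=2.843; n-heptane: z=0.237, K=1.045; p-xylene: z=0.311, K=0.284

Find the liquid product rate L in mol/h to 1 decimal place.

L = 72.1 mol/h

Material balance + equilibrium reduce to Σ zᵢ(Kᵢ−1)/(1+ψ(Kᵢ−1)) = 0.
Feasibility: ΣzᵢKᵢ = 1.621, Σzᵢ/Kᵢ = 1.481 — both > 1, two phases present.
Iterate (Newton) starting at ψ = 0.5:
  ψ = 0.500: g = 0.0971, g' = -0.803 → ψ = 0.621
  ψ = 0.621: g = -0.0021, g' = -0.851 → ψ = 0.618
Converged at ψ = 0.618.
Then V = ψ·F = 0.6185·189 = 116.9 mol/h and L = F − V = 72.1 mol/h.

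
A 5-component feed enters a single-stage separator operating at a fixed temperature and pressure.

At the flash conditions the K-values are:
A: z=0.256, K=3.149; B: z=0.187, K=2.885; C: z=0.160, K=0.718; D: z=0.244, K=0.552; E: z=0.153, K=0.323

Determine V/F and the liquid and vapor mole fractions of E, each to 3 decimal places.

Material balance + equilibrium reduce to Σ zᵢ(Kᵢ−1)/(1+V/F(Kᵢ−1)) = 0.
g(0) = ΣzᵢKᵢ − 1 = 0.645 and g(1) = 1 − Σzᵢ/Kᵢ = -0.285, so a root lies in (0, 1).
Newton–Raphson from V/F = 0.4:
  V/F = 0.400: g = 0.1707, g' = -0.779 → V/F = 0.619
  V/F = 0.619: g = 0.0144, g' = -0.679 → V/F = 0.640
Converged at V/F = 0.640.
Compositions from xᵢ = zᵢ/(1+V/F(Kᵢ−1)), yᵢ = Kᵢxᵢ:
  A: x = 0.108, y = 0.339
  B: x = 0.085, y = 0.244
  C: x = 0.195, y = 0.140
  D: x = 0.342, y = 0.189
  E: x = 0.270, y = 0.087

V/F = 0.640, x_E = 0.270, y_E = 0.087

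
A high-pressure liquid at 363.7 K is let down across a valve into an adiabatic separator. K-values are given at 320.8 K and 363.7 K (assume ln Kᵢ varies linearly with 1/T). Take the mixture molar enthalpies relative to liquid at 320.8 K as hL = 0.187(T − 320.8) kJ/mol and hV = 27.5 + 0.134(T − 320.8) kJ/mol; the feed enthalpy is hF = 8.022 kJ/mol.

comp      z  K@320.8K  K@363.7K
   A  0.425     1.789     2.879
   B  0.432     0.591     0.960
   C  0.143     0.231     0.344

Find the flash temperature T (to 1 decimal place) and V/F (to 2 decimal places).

Adiabatic flash: solve Rachford–Rice at each trial T, then check hF = ψ·hV(T) + (1−ψ)·hL(T).
  T = 320.8 K: K = (1.789, 0.591, 0.231), RR gives ψ = 0.118, H_out = 3.257 kJ/mol
  T = 363.7 K: K = (2.879, 0.960, 0.344), RR gives ψ = 0.981, H_out = 32.759 kJ/mol
  T = 342.2 K: K = (2.302, 0.764, 0.285), RR gives ψ = 0.627, H_out = 20.536 kJ/mol
  T = 331.5 K: K = (2.038, 0.675, 0.258), RR gives ψ = 0.398, H_out = 12.728 kJ/mol
  T = 326.1 K: K = (1.910, 0.632, 0.244), RR gives ψ = 0.266, H_out = 8.220 kJ/mol
  T = 323.5 K: K = (1.850, 0.612, 0.238), RR gives ψ = 0.196, H_out = 5.865 kJ/mol
  T = 324.8 K: K = (1.880, 0.622, 0.241), RR gives ψ = 0.231, H_out = 7.060 kJ/mol
Linear interpolation between T = 324.8 (H_out = 7.060) and T = 326.1 (H_out = 8.220) on hF = 8.022 gives T ≈ 325.9 K, at which ψ = 0.26.

T = 325.9 K, V/F = 0.26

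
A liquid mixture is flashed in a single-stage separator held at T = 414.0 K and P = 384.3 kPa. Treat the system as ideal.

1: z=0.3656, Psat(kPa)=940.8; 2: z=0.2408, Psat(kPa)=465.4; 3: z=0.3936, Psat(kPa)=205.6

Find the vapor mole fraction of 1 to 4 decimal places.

Raoult's law: Kᵢ = Pᵢˢᵃᵗ/P = Pᵢˢᵃᵗ/384.3.
  K_1 = 940.8/384.3 = 2.448087, K_2 = 465.4/384.3 = 1.211033, K_3 = 205.6/384.3 = 0.534999
Newton–Raphson from V/F = 0.5:
  V/F = 0.5000: g = 0.11458, g' = -0.4112 → V/F = 0.7787
  V/F = 0.7787: g = 0.00558, g' = -0.3864 → V/F = 0.7931
Converged at V/F = 0.7931.
Compositions from xᵢ = zᵢ/(1+V/F(Kᵢ−1)), yᵢ = Kᵢxᵢ:
  1: x = 0.1702, y = 0.4166
  2: x = 0.2063, y = 0.2498
  3: x = 0.6236, y = 0.3336

y_1 = 0.4166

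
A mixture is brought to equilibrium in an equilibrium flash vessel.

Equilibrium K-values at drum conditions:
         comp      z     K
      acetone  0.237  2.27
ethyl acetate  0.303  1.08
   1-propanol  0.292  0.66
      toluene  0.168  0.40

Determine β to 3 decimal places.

Let β = V/F and solve Σ zᵢ(Kᵢ−1)/(1+β(Kᵢ−1)) = 0.
g(0) = ΣzᵢKᵢ − 1 = 0.125 and g(1) = 1 − Σzᵢ/Kᵢ = -0.247, so a root lies in (0, 1).
Newton–Raphson from β = 0.44:
  β = 0.440: g = -0.0372, g' = -0.317 → β = 0.323
  β = 0.323: g = 0.0006, g' = -0.330 → β = 0.325
Converged at β = 0.325.

β = 0.325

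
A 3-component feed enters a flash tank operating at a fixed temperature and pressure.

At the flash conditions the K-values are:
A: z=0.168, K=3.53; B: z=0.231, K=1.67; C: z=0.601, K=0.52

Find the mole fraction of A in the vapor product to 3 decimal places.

y_A = 0.312

Material balance + equilibrium reduce to Σ zᵢ(Kᵢ−1)/(1+V/F(Kᵢ−1)) = 0.
Feasibility: ΣzᵢKᵢ = 1.291, Σzᵢ/Kᵢ = 1.342 — both > 1, two phases present.
Newton–Raphson from V/F = 0.5:
  V/F = 0.500: g = -0.0760, g' = -0.508 → V/F = 0.350
  V/F = 0.350: g = 0.0039, g' = -0.570 → V/F = 0.357
Converged at V/F = 0.357.
Compositions from xᵢ = zᵢ/(1+V/F(Kᵢ−1)), yᵢ = Kᵢxᵢ:
  A: x = 0.088, y = 0.312
  B: x = 0.186, y = 0.311
  C: x = 0.725, y = 0.377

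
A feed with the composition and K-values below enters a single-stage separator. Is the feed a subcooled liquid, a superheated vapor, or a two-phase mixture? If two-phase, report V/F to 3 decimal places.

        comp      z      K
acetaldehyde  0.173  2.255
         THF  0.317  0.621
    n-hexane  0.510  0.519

subcooled liquid

ΣzᵢKᵢ = 0.852; Σzᵢ/Kᵢ = 1.570.
Since ΣzᵢKᵢ < 1 the mixture is below its bubble point — single liquid phase.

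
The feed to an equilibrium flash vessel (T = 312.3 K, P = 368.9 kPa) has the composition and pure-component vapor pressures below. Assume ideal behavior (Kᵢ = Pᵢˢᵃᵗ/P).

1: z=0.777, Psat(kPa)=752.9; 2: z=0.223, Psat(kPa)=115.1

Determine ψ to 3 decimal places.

Raoult's law: Kᵢ = Pᵢˢᵃᵗ/P = Pᵢˢᵃᵗ/368.9.
  K_1 = 752.9/368.9 = 2.04093, K_2 = 115.1/368.9 = 0.31201
Material balance + equilibrium reduce to Σ zᵢ(Kᵢ−1)/(1+ψ(Kᵢ−1)) = 0.
g(0) = ΣzᵢKᵢ − 1 = 0.655 and g(1) = 1 − Σzᵢ/Kᵢ = -0.095, so a root lies in (0, 1).
Binary case is linear: z₁(K₁−1)(1+ψ(K₂−1)) + z₂(K₂−1)(1+ψ(K₁−1)) = 0
⇒ ψ = [z₁(K₁−1)+z₂(K₂−1)] / [−(K₁−1)(K₂−1)] = 0.6554/0.7162 = 0.915

ψ = 0.915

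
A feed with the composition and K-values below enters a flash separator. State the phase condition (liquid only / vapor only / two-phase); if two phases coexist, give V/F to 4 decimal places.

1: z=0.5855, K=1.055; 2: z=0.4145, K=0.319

ΣzᵢKᵢ = 0.7499; Σzᵢ/Kᵢ = 1.8543.
Since ΣzᵢKᵢ < 1 the mixture is below its bubble point — single liquid phase.

liquid only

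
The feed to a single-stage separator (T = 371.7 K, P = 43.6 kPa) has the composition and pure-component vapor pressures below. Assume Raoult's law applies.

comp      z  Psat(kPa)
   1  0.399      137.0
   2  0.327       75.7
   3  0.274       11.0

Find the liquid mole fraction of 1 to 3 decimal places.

x_1 = 0.151

Raoult's law: Kᵢ = Pᵢˢᵃᵗ/P = Pᵢˢᵃᵗ/43.6.
  K_1 = 137.0/43.6 = 3.14220, K_2 = 75.7/43.6 = 1.73624, K_3 = 11.0/43.6 = 0.25229
Material balance + equilibrium reduce to Σ zᵢ(Kᵢ−1)/(1+V/F(Kᵢ−1)) = 0.
Feasibility: ΣzᵢKᵢ = 1.891, Σzᵢ/Kᵢ = 1.401 — both > 1, two phases present.
Iterate (Newton) starting at V/F = 0.45:
  V/F = 0.450: g = 0.3073, g' = -0.923 → V/F = 0.783
  V/F = 0.783: g = -0.0223, g' = -1.218 → V/F = 0.765
  V/F = 0.765: g = -0.0004, g' = -1.171 → V/F = 0.764
Converged at V/F = 0.764.
Compositions from xᵢ = zᵢ/(1+V/F(Kᵢ−1)), yᵢ = Kᵢxᵢ:
  1: x = 0.151, y = 0.475
  2: x = 0.209, y = 0.363
  3: x = 0.639, y = 0.161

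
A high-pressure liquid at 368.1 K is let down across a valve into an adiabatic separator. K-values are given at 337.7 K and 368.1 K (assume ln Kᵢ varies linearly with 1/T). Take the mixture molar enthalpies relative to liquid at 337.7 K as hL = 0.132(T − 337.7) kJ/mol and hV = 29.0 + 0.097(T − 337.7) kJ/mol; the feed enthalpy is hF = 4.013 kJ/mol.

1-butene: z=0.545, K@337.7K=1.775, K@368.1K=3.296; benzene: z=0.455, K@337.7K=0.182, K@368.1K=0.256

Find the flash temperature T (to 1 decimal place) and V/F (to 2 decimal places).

T = 339.4 K, V/F = 0.13

Adiabatic flash: solve Rachford–Rice at each trial T, then check hF = ψ·hV(T) + (1−ψ)·hL(T).
  T = 337.7 K: K = (1.775, 0.182), RR gives ψ = 0.079, H_out = 2.296 kJ/mol
  T = 368.1 K: K = (3.296, 0.256), RR gives ψ = 0.534, H_out = 18.941 kJ/mol
  T = 352.9 K: K = (2.451, 0.217), RR gives ψ = 0.383, H_out = 12.907 kJ/mol
  T = 345.3 K: K = (2.093, 0.199), RR gives ψ = 0.265, H_out = 8.604 kJ/mol
  T = 341.5 K: K = (1.929, 0.191), RR gives ψ = 0.184, H_out = 5.805 kJ/mol
  T = 339.6 K: K = (1.851, 0.186), RR gives ψ = 0.135, H_out = 4.159 kJ/mol
  T = 338.6 K: K = (1.811, 0.184), RR gives ψ = 0.107, H_out = 3.209 kJ/mol
Linear interpolation between T = 338.6 (H_out = 3.209) and T = 339.6 (H_out = 4.159) on hF = 4.013 gives T ≈ 339.4 K, at which ψ = 0.13.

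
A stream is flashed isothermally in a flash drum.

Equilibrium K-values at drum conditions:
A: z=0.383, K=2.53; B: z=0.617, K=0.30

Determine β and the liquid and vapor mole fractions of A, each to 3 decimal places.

β = 0.144, x_A = 0.314, y_A = 0.794

Rachford–Rice: g(β) = Σ zᵢ(Kᵢ−1)/(1+β(Kᵢ−1)) = 0.
Feasibility: ΣzᵢKᵢ = 1.154, Σzᵢ/Kᵢ = 2.208 — both > 1, two phases present.
Newton iteration, β⁰ = 0.61:
  β = 0.610: g = -0.4506, g' = -1.161 → β = 0.222
  β = 0.222: g = -0.0737, g' = -0.923 → β = 0.142
  β = 0.142: g = 0.0019, g' = -0.978 → β = 0.144
Converged at β = 0.144.
Compositions from xᵢ = zᵢ/(1+β(Kᵢ−1)), yᵢ = Kᵢxᵢ:
  A: x = 0.314, y = 0.794
  B: x = 0.686, y = 0.206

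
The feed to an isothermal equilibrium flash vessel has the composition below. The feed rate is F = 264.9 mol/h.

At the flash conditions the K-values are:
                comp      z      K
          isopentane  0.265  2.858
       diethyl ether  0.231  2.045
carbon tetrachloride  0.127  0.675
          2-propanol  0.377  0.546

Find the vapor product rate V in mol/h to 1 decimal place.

V = 214.9 mol/h

Rachford–Rice: g(ψ) = Σ zᵢ(Kᵢ−1)/(1+ψ(Kᵢ−1)) = 0.
g(0) = ΣzᵢKᵢ − 1 = 0.521 and g(1) = 1 − Σzᵢ/Kᵢ = -0.084, so a root lies in (0, 1).
Newton–Raphson from ψ = 0.57:
  ψ = 0.570: g = 0.1088, g' = -0.476 → ψ = 0.798
  ψ = 0.798: g = 0.0056, g' = -0.439 → ψ = 0.811
Converged at ψ = 0.811.
Then V = ψ·F = 0.8113·264.9 = 214.9 mol/h and L = F − V = 50.0 mol/h.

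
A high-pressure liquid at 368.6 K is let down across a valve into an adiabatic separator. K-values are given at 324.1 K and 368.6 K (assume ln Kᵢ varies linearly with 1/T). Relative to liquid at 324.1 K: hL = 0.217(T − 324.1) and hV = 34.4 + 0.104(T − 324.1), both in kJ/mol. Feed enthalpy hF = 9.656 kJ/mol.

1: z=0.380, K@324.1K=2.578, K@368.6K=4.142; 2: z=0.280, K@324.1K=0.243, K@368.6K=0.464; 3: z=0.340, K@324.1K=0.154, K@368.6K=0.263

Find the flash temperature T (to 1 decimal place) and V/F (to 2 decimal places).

T = 338.7 K, V/F = 0.20

Adiabatic flash: solve Rachford–Rice at each trial T, then check hF = ψ·hV(T) + (1−ψ)·hL(T).
  T = 324.1 K: K = (2.578, 0.243, 0.154), RR gives ψ = 0.079, H_out = 2.703 kJ/mol
  T = 368.6 K: K = (4.142, 0.464, 0.263), RR gives ψ = 0.386, H_out = 20.997 kJ/mol
  T = 346.4 K: K = (3.320, 0.343, 0.205), RR gives ψ = 0.250, H_out = 12.819 kJ/mol
  T = 335.2 K: K = (2.936, 0.290, 0.178), RR gives ψ = 0.172, H_out = 8.115 kJ/mol
  T = 340.8 K: K = (3.125, 0.316, 0.191), RR gives ψ = 0.213, H_out = 10.539 kJ/mol
  T = 338.0 K: K = (3.030, 0.303, 0.185), RR gives ψ = 0.193, H_out = 9.347 kJ/mol
  T = 339.4 K: K = (3.077, 0.309, 0.188), RR gives ψ = 0.203, H_out = 9.947 kJ/mol
Linear interpolation between T = 338.0 (H_out = 9.347) and T = 339.4 (H_out = 9.947) on hF = 9.656 gives T ≈ 338.7 K, at which ψ = 0.20.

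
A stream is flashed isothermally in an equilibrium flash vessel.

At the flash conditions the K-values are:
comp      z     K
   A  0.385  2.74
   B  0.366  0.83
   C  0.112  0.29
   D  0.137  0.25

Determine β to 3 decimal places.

β = 0.504

Material balance + equilibrium reduce to Σ zᵢ(Kᵢ−1)/(1+β(Kᵢ−1)) = 0.
g(0) = ΣzᵢKᵢ − 1 = 0.425 and g(1) = 1 − Σzᵢ/Kᵢ = -0.516, so a root lies in (0, 1).
Newton–Raphson from β = 0.67:
  β = 0.670: g = -0.1191, g' = -0.779 → β = 0.517
  β = 0.517: g = -0.0090, g' = -0.682 → β = 0.504
Converged at β = 0.504.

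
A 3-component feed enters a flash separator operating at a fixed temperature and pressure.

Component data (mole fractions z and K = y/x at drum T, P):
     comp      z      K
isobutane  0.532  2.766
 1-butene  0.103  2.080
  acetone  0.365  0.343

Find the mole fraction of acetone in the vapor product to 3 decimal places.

y_acetone = 0.244

Material balance + equilibrium reduce to Σ zᵢ(Kᵢ−1)/(1+β(Kᵢ−1)) = 0.
Check two-phase: ΣzᵢKᵢ = 1.811 > 1 and Σzᵢ/Kᵢ = 1.306 > 1, so g(0) = 0.811 > 0 and g(1) = -0.306 < 0.
Newton iteration, β⁰ = 0.53:
  β = 0.530: g = 0.1881, g' = -0.862 → β = 0.748
  β = 0.748: g = -0.0054, g' = -0.954 → β = 0.743
Converged at β = 0.743.
Compositions from xᵢ = zᵢ/(1+β(Kᵢ−1)), yᵢ = Kᵢxᵢ:
  isobutane: x = 0.230, y = 0.637
  1-butene: x = 0.057, y = 0.119
  acetone: x = 0.713, y = 0.244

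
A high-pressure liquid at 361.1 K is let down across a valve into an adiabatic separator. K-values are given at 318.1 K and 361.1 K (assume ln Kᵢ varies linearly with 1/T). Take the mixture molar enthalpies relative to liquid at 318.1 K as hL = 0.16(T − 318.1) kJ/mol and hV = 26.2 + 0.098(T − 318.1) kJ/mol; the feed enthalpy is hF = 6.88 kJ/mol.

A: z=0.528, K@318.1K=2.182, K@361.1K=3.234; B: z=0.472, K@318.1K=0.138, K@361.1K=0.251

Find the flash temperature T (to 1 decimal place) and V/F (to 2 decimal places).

T = 321.5 K, V/F = 0.24

Adiabatic flash: solve Rachford–Rice at each trial T, then check hF = ψ·hV(T) + (1−ψ)·hL(T).
  T = 318.1 K: K = (2.182, 0.138), RR gives ψ = 0.213, H_out = 5.586 kJ/mol
  T = 361.1 K: K = (3.234, 0.251), RR gives ψ = 0.494, H_out = 18.498 kJ/mol
  T = 339.6 K: K = (2.690, 0.190), RR gives ψ = 0.372, H_out = 12.697 kJ/mol
  T = 328.9 K: K = (2.432, 0.163), RR gives ψ = 0.301, H_out = 9.414 kJ/mol
  T = 323.5 K: K = (2.306, 0.150), RR gives ψ = 0.260, H_out = 7.582 kJ/mol
  T = 320.8 K: K = (2.244, 0.144), RR gives ψ = 0.237, H_out = 6.608 kJ/mol
  T = 322.1 K: K = (2.273, 0.147), RR gives ψ = 0.248, H_out = 7.082 kJ/mol
Linear interpolation between T = 320.8 (H_out = 6.608) and T = 322.1 (H_out = 7.082) on hF = 6.88 gives T ≈ 321.5 K, at which ψ = 0.24.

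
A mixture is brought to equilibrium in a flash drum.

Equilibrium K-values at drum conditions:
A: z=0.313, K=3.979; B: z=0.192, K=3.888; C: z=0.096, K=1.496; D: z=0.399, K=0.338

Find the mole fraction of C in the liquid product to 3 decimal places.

x_C = 0.071

Material balance + equilibrium reduce to Σ zᵢ(Kᵢ−1)/(1+ψ(Kᵢ−1)) = 0.
Feasibility: ΣzᵢKᵢ = 2.270, Σzᵢ/Kᵢ = 1.373 — both > 1, two phases present.
Newton iteration, ψ⁰ = 0.5:
  ψ = 0.500: g = 0.2448, g' = -1.122 → ψ = 0.718
  ψ = 0.718: g = 0.0090, g' = -1.100 → ψ = 0.726
Converged at ψ = 0.726.
Compositions from xᵢ = zᵢ/(1+ψ(Kᵢ−1)), yᵢ = Kᵢxᵢ:
  A: x = 0.099, y = 0.394
  B: x = 0.062, y = 0.241
  C: x = 0.071, y = 0.106
  D: x = 0.769, y = 0.260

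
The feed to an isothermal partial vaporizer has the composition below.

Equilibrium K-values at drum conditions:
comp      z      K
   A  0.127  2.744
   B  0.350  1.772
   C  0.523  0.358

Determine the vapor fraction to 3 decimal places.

ψ = 0.220

Rachford–Rice: g(ψ) = Σ zᵢ(Kᵢ−1)/(1+ψ(Kᵢ−1)) = 0.
g(0) = ΣzᵢKᵢ − 1 = 0.156 and g(1) = 1 − Σzᵢ/Kᵢ = -0.705, so a root lies in (0, 1).
Newton–Raphson from ψ = 0.46:
  ψ = 0.460: g = -0.1542, g' = -0.667 → ψ = 0.229
  ψ = 0.229: g = -0.0056, g' = -0.644 → ψ = 0.220
Converged at ψ = 0.220.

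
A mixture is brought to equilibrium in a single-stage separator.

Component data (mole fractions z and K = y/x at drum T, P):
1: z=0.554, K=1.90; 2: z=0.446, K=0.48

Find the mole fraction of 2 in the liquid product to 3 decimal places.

Material balance + equilibrium reduce to Σ zᵢ(Kᵢ−1)/(1+β(Kᵢ−1)) = 0.
Check two-phase: ΣzᵢKᵢ = 1.267 > 1 and Σzᵢ/Kᵢ = 1.221 > 1, so g(0) = 0.267 > 0 and g(1) = -0.221 < 0.
Binary case is linear: z₁(K₁−1)(1+β(K₂−1)) + z₂(K₂−1)(1+β(K₁−1)) = 0
⇒ β = [z₁(K₁−1)+z₂(K₂−1)] / [−(K₁−1)(K₂−1)] = 0.2667/0.4680 = 0.570
Compositions from xᵢ = zᵢ/(1+β(Kᵢ−1)), yᵢ = Kᵢxᵢ:
  1: x = 0.366, y = 0.696
  2: x = 0.634, y = 0.304

x_2 = 0.634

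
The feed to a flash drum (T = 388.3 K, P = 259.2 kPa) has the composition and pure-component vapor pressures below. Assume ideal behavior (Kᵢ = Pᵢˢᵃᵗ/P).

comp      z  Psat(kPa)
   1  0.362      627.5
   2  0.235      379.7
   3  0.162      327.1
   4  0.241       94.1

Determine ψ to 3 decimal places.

ψ = 0.867

Raoult's law: Kᵢ = Pᵢˢᵃᵗ/P = Pᵢˢᵃᵗ/259.2.
  K_1 = 627.5/259.2 = 2.42091, K_2 = 379.7/259.2 = 1.46489, K_3 = 327.1/259.2 = 1.26196, K_4 = 94.1/259.2 = 0.36304
Let ψ = V/F and solve Σ zᵢ(Kᵢ−1)/(1+ψ(Kᵢ−1)) = 0.
g(0) = ΣzᵢKᵢ − 1 = 0.513 and g(1) = 1 − Σzᵢ/Kᵢ = -0.102, so a root lies in (0, 1).
Iterate (Newton) starting at ψ = 0.5:
  ψ = 0.500: g = 0.2016, g' = -0.502 → ψ = 0.901
  ψ = 0.901: g = -0.0236, g' = -0.712 → ψ = 0.868
  ψ = 0.868: g = -0.0007, g' = -0.669 → ψ = 0.867
Converged at ψ = 0.867.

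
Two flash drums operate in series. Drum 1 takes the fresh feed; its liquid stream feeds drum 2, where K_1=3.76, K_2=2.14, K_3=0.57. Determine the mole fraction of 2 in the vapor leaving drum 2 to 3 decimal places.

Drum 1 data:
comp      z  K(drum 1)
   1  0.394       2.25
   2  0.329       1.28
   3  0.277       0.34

y_2 (drum 2) = 0.305

Drum 1:
Material balance + equilibrium reduce to Σ zᵢ(Kᵢ−1)/(1+ψ₁(Kᵢ−1)) = 0.
g(0) = ΣzᵢKᵢ − 1 = 0.402 and g(1) = 1 − Σzᵢ/Kᵢ = -0.247, so a root lies in (0, 1).
Newton–Raphson from ψ₁ = 0.49:
  ψ₁ = 0.490: g = 0.1162, g' = -0.520 → ψ₁ = 0.713
  ψ₁ = 0.713: g = -0.0084, g' = -0.621 → ψ₁ = 0.700
Converged at ψ₁ = 0.700.
Drum-1 compositions:
  1: x = 0.210, y = 0.473
  2: x = 0.275, y = 0.352
  3: x = 0.515, y = 0.175
Drum-2 feed = drum-1 liquid: z₂ = (0.2102, 0.2751, 0.5147).
Drum 2:
Let ψ₂ = V/F and solve Σ zᵢ(Kᵢ−1)/(1+ψ₂(Kᵢ−1)) = 0.
Feasibility: ΣzᵢKᵢ = 1.672, Σzᵢ/Kᵢ = 1.087 — both > 1, two phases present.
Newton iteration, ψ₂⁰ = 0.5:
  ψ₂ = 0.500: g = 0.1615, g' = -0.582 → ψ₂ = 0.777
  ψ₂ = 0.777: g = 0.0182, g' = -0.477 → ψ₂ = 0.816
Converged at ψ₂ = 0.816.
  1: x = 0.065, y = 0.243
  2: x = 0.143, y = 0.305
  3: x = 0.793, y = 0.452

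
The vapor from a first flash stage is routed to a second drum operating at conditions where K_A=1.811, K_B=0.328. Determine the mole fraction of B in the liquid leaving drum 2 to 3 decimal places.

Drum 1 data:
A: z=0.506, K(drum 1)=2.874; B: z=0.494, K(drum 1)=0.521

x_B (drum 2) = 0.547

Drum 1:
Material balance + equilibrium reduce to Σ zᵢ(Kᵢ−1)/(1+ψ₁(Kᵢ−1)) = 0.
g(0) = ΣzᵢKᵢ − 1 = 0.712 and g(1) = 1 − Σzᵢ/Kᵢ = -0.124, so a root lies in (0, 1).
Newton–Raphson from ψ₁ = 0.5:
  ψ₁ = 0.500: g = 0.1784, g' = -0.670 → ψ₁ = 0.766
  ψ₁ = 0.766: g = 0.0153, g' = -0.582 → ψ₁ = 0.793
Converged at ψ₁ = 0.793.
Drum-1 compositions:
  A: x = 0.204, y = 0.585
  B: x = 0.796, y = 0.415
Drum-2 feed = drum-1 vapor: z₂ = (0.5851, 0.4149).
Drum 2:
Binary case is linear: z₁(K₁−1)(1+ψ₂(K₂−1)) + z₂(K₂−1)(1+ψ₂(K₁−1)) = 0
⇒ ψ₂ = [z₁(K₁−1)+z₂(K₂−1)] / [−(K₁−1)(K₂−1)] = 0.1956/0.5450 = 0.359
  A: x = 0.453, y = 0.821
  B: x = 0.547, y = 0.179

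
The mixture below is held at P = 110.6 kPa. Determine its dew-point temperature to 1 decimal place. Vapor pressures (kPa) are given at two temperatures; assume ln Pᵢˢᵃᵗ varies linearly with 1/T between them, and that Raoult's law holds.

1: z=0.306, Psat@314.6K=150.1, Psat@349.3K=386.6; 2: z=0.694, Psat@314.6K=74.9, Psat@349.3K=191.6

Dew-point temperature: Σzᵢ·P/Pᵢˢᵃᵗ(T) = 1. Interpolate ln Pᵢˢᵃᵗ = aᵢ + bᵢ/T.
  T = 314.6 K: ΣzᵢP/Pᵢˢᵃᵗ = 1.2503
  T = 349.3 K: ΣzᵢP/Pᵢˢᵃᵗ = 0.4881
  T = 332.0 K: ΣzᵢP/Pᵢˢᵃᵗ = 0.7612
  T = 323.3 K: ΣzᵢP/Pᵢˢᵃᵗ = 0.9691
  T = 319.0 K: ΣzᵢP/Pᵢˢᵃᵗ = 1.0972
  T = 321.1 K: ΣzᵢP/Pᵢˢᵃᵗ = 1.0322
Interpolating between 321.1 K and 323.3 K gives T ≈ 322.2 K.

T = 322.2 K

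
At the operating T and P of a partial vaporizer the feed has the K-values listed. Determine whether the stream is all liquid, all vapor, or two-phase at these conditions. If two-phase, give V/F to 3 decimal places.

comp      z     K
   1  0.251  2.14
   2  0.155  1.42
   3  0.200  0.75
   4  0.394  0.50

ΣzᵢKᵢ = 1.104; Σzᵢ/Kᵢ = 1.281.
Both exceed 1, so a two-phase solution exists.
Let ψ = V/F and solve Σ zᵢ(Kᵢ−1)/(1+ψ(Kᵢ−1)) = 0.
Iterate (Newton) starting at ψ = 0.5:
  ψ = 0.500: g = -0.0838, g' = -0.342 → ψ = 0.255
  ψ = 0.255: g = 0.0011, g' = -0.362 → ψ = 0.259
Converged at ψ = 0.259.

two-phase, V/F = 0.259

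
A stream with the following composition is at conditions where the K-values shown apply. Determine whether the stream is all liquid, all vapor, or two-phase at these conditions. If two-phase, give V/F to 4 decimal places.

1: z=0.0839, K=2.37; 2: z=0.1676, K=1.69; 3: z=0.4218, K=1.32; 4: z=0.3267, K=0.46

two-phase, V/F = 0.5912

ΣzᵢKᵢ = 1.1891; Σzᵢ/Kᵢ = 1.1643.
Both exceed 1, so a two-phase solution exists.
Iterate (Newton) starting at ψ = 0.5:
  ψ = 0.5000: g = 0.02889, g' = -0.3104 → ψ = 0.5930
  ψ = 0.5930: g = -0.00060, g' = -0.3248 → ψ = 0.5912
Converged at ψ = 0.5912.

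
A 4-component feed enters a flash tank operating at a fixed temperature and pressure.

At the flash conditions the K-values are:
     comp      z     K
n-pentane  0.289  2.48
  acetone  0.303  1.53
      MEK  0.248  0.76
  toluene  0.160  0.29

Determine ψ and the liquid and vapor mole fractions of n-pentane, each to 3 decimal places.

ψ = 0.754, x_n-pentane = 0.137, y_n-pentane = 0.339

Let ψ = V/F and solve Σ zᵢ(Kᵢ−1)/(1+ψ(Kᵢ−1)) = 0.
Check two-phase: ΣzᵢKᵢ = 1.415 > 1 and Σzᵢ/Kᵢ = 1.193 > 1, so g(0) = 0.415 > 0 and g(1) = -0.193 < 0.
Newton iteration, ψ⁰ = 0.45:
  ψ = 0.450: g = 0.1527, g' = -0.476 → ψ = 0.771
  ψ = 0.771: g = -0.0103, g' = -0.596 → ψ = 0.754
Converged at ψ = 0.754.
Compositions from xᵢ = zᵢ/(1+ψ(Kᵢ−1)), yᵢ = Kᵢxᵢ:
  n-pentane: x = 0.137, y = 0.339
  acetone: x = 0.217, y = 0.331
  MEK: x = 0.303, y = 0.230
  toluene: x = 0.344, y = 0.100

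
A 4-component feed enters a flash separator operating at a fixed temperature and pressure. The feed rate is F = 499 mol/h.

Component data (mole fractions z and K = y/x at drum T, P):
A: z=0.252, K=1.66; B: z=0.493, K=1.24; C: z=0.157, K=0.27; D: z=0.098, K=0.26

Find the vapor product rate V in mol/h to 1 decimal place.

V = 163.6 mol/h

Iterate (Newton) starting at β = 0.39:
  β = 0.390: g = -0.0217, g' = -0.363 → β = 0.330
  β = 0.330: g = -0.0008, g' = -0.338 → β = 0.328
Converged at β = 0.328.
Then V = β·F = 0.3279·499 = 163.6 mol/h and L = F − V = 335.4 mol/h.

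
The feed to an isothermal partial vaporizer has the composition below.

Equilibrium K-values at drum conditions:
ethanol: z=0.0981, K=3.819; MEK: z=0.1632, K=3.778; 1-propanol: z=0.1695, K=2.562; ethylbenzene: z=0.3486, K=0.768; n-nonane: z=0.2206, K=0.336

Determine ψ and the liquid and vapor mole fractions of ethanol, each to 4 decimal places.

Let ψ = V/F and solve Σ zᵢ(Kᵢ−1)/(1+ψ(Kᵢ−1)) = 0.
Check two-phase: ΣzᵢKᵢ = 1.7673 > 1 and Σzᵢ/Kᵢ = 1.2455 > 1, so g(0) = 0.7673 > 0 and g(1) = -0.2455 < 0.
Iterate (Newton) starting at ψ = 0.5:
  ψ = 0.5000: g = 0.14244, g' = -0.7273 → ψ = 0.6958
  ψ = 0.6958: g = 0.00609, g' = -0.6930 → ψ = 0.7046
Converged at ψ = 0.7046.
Compositions from xᵢ = zᵢ/(1+ψ(Kᵢ−1)), yᵢ = Kᵢxᵢ:
  ethanol: x = 0.0329, y = 0.1255
  MEK: x = 0.0552, y = 0.2085
  1-propanol: x = 0.0807, y = 0.2067
  ethylbenzene: x = 0.4167, y = 0.3200
  n-nonane: x = 0.4146, y = 0.1393

ψ = 0.7046, x_ethanol = 0.0329, y_ethanol = 0.1255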